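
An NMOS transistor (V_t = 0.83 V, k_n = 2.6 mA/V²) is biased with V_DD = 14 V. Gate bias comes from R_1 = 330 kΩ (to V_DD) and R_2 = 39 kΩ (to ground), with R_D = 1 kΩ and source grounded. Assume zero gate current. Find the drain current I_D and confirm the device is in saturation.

V_G = V_DD·R_2/(R_1+R_2) = 14×39/369 = 1.48 V. With the source grounded, V_GS = V_G = 1.48 V.
Assume saturation: I_D = (k_n/2)(V_GS − V_t)² = (2.6/2)×(1.48 − 0.83)² = 1.3×0.65² = 0.549 mA.
V_DS = V_DD − I_D·R_D = 14 − 0.549×1 = 13.5 V.
Saturation requires V_DS ≥ V_GS − V_t = 0.65 V; 13.5 ≥ 0.65 ✓.

I_D ≈ 0.55 mA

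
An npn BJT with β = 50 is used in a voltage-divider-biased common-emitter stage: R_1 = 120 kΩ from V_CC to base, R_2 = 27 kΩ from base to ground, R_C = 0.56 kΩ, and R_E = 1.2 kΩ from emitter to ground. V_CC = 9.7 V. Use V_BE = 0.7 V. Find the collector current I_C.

Thevenize the base divider: V_Th = V_CC·R_2/(R_1+R_2) = 9.7×27/147 = 1.78 V, R_Th = R_1‖R_2 = 22 kΩ.
Base-emitter loop: V_Th = I_B·R_Th + V_BE + (β+1)I_B·R_E, so I_B = (1.78 − 0.7) / (22 + 51×1.2) = 0.013 mA.
I_C = β·I_B = 50×0.013 = 0.65 mA, and I_E = (β+1)I_B = 0.663 mA.
V_CE = V_CC − I_C·R_C − I_E·R_E = 9.7 − 0.65×0.56 − 0.663×1.2 = 8.54 V.
V_CE = 8.54 V > 0.2 V confirms active-region operation.

I_C ≈ 0.65 mA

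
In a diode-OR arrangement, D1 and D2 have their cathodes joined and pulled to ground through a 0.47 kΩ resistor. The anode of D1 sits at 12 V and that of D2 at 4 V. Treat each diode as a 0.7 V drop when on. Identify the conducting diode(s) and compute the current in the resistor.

Assume both conduct. Then node N would need to be at both 12−0.7 = 11.3 V and 4−0.7 = 3.3 V, which is impossible.
Assume only D1 conducts: V_N = 12 − 0.7 = 11.3 V, so I_R = 11.3/0.47 = 24 mA.
Check D2: its anode-to-cathode voltage is 4 − 11.3 = -7.3 V < 0.7 V, so it is off. The assumption is consistent.

Only D1 conducts; I_R ≈ 24 mA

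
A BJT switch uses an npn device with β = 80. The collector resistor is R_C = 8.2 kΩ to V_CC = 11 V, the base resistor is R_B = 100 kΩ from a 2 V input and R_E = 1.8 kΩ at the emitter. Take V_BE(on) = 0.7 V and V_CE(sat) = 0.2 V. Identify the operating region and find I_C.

Assume active. Base-emitter loop: I_B = (V_BB − V_BE)/(R_B + (β+1)R_E) = (2 − 0.7)/(100 + 81×1.8) = 0.00529 mA.
I_C = β·I_B = 80×0.00529 = 0.423 mA.
V_CE = V_CC − I_C·R_C − I_E·R_E = 11 − 0.423×8.2 − 0.428×1.8 = 6.76 V > V_CE(sat), so the active-region assumption holds.

active; I_C ≈ 0.42 mA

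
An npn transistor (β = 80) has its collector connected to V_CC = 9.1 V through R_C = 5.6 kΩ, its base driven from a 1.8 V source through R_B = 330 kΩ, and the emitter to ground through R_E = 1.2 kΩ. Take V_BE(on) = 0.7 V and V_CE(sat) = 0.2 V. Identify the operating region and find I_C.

Assume active. Base-emitter loop: I_B = (V_BB − V_BE)/(R_B + (β+1)R_E) = (1.8 − 0.7)/(330 + 81×1.2) = 0.00257 mA.
I_C = β·I_B = 80×0.00257 = 0.206 mA.
V_CE = V_CC − I_C·R_C − I_E·R_E = 9.1 − 0.206×5.6 − 0.209×1.2 = 7.7 V > V_CE(sat), so the active-region assumption holds.

active; I_C ≈ 0.21 mA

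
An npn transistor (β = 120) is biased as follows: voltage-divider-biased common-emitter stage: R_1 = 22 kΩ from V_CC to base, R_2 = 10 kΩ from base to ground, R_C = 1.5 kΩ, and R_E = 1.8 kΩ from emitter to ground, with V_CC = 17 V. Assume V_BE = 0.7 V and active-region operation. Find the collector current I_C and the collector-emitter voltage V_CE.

I_C ≈ 2.5 mA, V_CE ≈ 8.8 V

Thevenize the base divider: V_Th = V_CC·R_2/(R_1+R_2) = 17×10/32 = 5.31 V, R_Th = R_1‖R_2 = 6.88 kΩ.
Base-emitter loop: V_Th = I_B·R_Th + V_BE + (β+1)I_B·R_E, so I_B = (5.31 − 0.7) / (6.88 + 121×1.8) = 0.0205 mA.
I_C = β·I_B = 120×0.0205 = 2.46 mA, and I_E = (β+1)I_B = 2.48 mA.
V_CE = V_CC − I_C·R_C − I_E·R_E = 17 − 2.46×1.5 − 2.48×1.8 = 8.83 V.
V_CE = 8.83 V > 0.2 V confirms active-region operation.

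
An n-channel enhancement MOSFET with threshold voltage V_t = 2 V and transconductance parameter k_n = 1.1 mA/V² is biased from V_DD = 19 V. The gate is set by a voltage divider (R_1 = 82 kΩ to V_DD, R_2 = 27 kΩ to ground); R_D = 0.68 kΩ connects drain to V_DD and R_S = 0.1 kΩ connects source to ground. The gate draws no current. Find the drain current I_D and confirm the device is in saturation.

V_G = V_DD·R_2/(R_1+R_2) = 19×27/109 = 4.71 V.
Assume saturation: I_D = (k_n/2)(V_GS − V_t)² with V_GS = V_G − I_D·R_S = 4.71 − 0.1·I_D.
Substituting gives 0.0055·I_D² − 1.3·I_D + 4.03 = 0, with roots I_D = 3.15 or 233 mA.
The root I_D = 233 mA gives V_GS = -18.6 V ≤ V_t, so take I_D = 3.15 mA.
Then V_GS = 4.39 V and V_DS = V_DD − I_D(R_D+R_S) = 19 − 3.15×0.78 = 16.5 V.
Saturation requires V_DS ≥ V_GS − V_t = 2.39 V; 16.5 ≥ 2.39 ✓.

I_D ≈ 3.1 mA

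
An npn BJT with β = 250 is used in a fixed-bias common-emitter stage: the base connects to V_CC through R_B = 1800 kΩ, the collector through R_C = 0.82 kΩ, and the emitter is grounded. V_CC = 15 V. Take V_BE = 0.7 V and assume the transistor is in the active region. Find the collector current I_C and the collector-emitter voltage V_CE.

I_C ≈ 2 mA, V_CE ≈ 13 V

Base loop: V_CC = I_B·R_B + V_BE, so I_B = (15 − 0.7)/1800 kΩ = 0.00794 mA.
In the active region I_C = β·I_B = 250 × 0.00794 = 1.99 mA.
Collector loop: V_CE = V_CC − I_C·R_C = 15 − 1.99×0.82 = 13.4 V.
Since V_CE = 13.4 V > V_CE(sat) ≈ 0.2 V, the transistor is in the active region as assumed.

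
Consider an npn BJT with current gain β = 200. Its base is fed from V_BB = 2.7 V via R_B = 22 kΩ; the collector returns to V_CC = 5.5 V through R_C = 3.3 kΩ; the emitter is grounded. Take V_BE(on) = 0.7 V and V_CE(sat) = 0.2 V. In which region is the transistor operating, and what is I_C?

Assume active: I_B = (2.7 − 0.7)/22 = 0.0909 mA, giving I_C = β·I_B = 18.2 mA.
But then V_CE = 5.5 − 18.2×3.3 = -54.5 V < V_CE(sat) = 0.2 V — impossible in the active region.
So the transistor is saturated. With V_CE = 0.2 V, I_C = (V_CC − 0.2)/R_C = 5.3/3.3 = 1.61 mA.
Check: β·I_B = 18.2 mA > I_C = 1.61 mA, confirming saturation.

saturation; I_C ≈ 1.6 mA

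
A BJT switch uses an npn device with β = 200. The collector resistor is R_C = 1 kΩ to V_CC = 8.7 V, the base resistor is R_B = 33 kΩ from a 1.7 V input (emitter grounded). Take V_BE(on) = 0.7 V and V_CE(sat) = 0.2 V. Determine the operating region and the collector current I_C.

Assume active. Base-emitter loop: I_B = (V_BB − V_BE)/R_B = (1.7 − 0.7)/33 = 0.0303 mA.
I_C = β·I_B = 200×0.0303 = 6.06 mA.
V_CE = V_CC − I_C·R_C = 8.7 − 6.06×1 = 2.64 V > V_CE(sat), so the active-region assumption holds.

active; I_C ≈ 6.1 mA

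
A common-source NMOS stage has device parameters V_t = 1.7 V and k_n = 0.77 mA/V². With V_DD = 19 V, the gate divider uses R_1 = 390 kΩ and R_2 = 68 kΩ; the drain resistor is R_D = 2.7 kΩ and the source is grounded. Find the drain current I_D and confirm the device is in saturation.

I_D ≈ 0.48 mA

V_G = V_DD·R_2/(R_1+R_2) = 19×68/458 = 2.82 V. With the source grounded, V_GS = V_G = 2.82 V.
Assume saturation: I_D = (k_n/2)(V_GS − V_t)² = (0.77/2)×(2.82 − 1.7)² = 0.385×1.12² = 0.484 mA.
V_DS = V_DD − I_D·R_D = 19 − 0.484×2.7 = 17.7 V.
Saturation requires V_DS ≥ V_GS − V_t = 1.12 V; 17.7 ≥ 1.12 ✓.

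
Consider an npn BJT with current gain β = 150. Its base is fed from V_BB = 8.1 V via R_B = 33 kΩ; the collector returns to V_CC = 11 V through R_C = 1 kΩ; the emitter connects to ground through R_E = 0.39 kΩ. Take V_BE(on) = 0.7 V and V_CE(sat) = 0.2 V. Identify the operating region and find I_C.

saturation; I_C ≈ 7.7 mA

Assume active: I_B = (8.1 − 0.7)/(33 + 151×0.39) = 0.0805 mA, I_C = β·I_B = 12.1 mA.
Then V_CE = 11 − 12.1×1 − 12.2×0.39 = -5.82 V < 0.2 V — the active assumption fails.
Re-solve with V_CE = 0.2 V. KCL at the emitter: V_E/R_E = (V_BB−0.7−V_E)/R_B + (V_CC−0.2−V_E)/R_C, giving V_E = 3.07 V.
I_C = (V_CC − 0.2 − V_E)/R_C = (10.8 − 3.07)/1 = 7.73 mA.
Check: I_B = (7.4 − 3.07)/33 = 0.131 mA, and β·I_B = 19.7 mA > I_C, confirming saturation.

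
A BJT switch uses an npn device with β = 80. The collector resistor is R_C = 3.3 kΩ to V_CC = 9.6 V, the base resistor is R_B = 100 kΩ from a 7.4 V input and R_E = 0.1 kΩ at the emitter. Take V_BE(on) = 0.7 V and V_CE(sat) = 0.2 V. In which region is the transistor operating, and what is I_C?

saturation; I_C ≈ 2.8 mA

Assume active: I_B = (7.4 − 0.7)/(100 + 81×0.1) = 0.062 mA, I_C = β·I_B = 4.96 mA.
Then V_CE = 9.6 − 4.96×3.3 − 5.02×0.1 = -7.26 V < 0.2 V — the active assumption fails.
Re-solve with V_CE = 0.2 V. KCL at the emitter: V_E/R_E = (V_BB−0.7−V_E)/R_B + (V_CC−0.2−V_E)/R_C, giving V_E = 0.283 V.
I_C = (V_CC − 0.2 − V_E)/R_C = (9.4 − 0.283)/3.3 = 2.76 mA.
Check: I_B = (6.7 − 0.283)/100 = 0.0642 mA, and β·I_B = 5.13 mA > I_C, confirming saturation.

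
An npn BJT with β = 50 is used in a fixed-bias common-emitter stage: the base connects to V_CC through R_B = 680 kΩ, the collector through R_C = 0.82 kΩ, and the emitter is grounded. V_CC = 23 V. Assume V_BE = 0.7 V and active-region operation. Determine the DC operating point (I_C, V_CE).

I_C ≈ 1.6 mA, V_CE ≈ 22 V

Base loop: V_CC = I_B·R_B + V_BE, so I_B = (23 − 0.7)/680 kΩ = 0.0328 mA.
In the active region I_C = β·I_B = 50 × 0.0328 = 1.64 mA.
Collector loop: V_CE = V_CC − I_C·R_C = 23 − 1.64×0.82 = 21.7 V.
Since V_CE = 21.7 V > V_CE(sat) ≈ 0.2 V, the transistor is in the active region as assumed.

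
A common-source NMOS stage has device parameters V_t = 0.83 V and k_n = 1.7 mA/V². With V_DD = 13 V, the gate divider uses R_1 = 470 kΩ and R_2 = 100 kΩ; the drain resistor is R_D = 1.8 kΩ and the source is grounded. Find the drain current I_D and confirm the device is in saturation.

V_G = V_DD·R_2/(R_1+R_2) = 13×100/570 = 2.28 V. With the source grounded, V_GS = V_G = 2.28 V.
Assume saturation: I_D = (k_n/2)(V_GS − V_t)² = (1.7/2)×(2.28 − 0.83)² = 0.85×1.45² = 1.79 mA.
V_DS = V_DD − I_D·R_D = 13 − 1.79×1.8 = 9.78 V.
Saturation requires V_DS ≥ V_GS − V_t = 1.45 V; 9.78 ≥ 1.45 ✓.

I_D ≈ 1.8 mA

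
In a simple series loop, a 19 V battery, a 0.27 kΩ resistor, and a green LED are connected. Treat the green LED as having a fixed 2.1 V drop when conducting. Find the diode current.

I ≈ 63 mA

KVL around the loop: 19 = V_D + I·R = 2.1 + I × 0.27 kΩ.
So I = (19 − 2.1) / 0.27 kΩ = 16.9 / 0.27 = 62.6 mA.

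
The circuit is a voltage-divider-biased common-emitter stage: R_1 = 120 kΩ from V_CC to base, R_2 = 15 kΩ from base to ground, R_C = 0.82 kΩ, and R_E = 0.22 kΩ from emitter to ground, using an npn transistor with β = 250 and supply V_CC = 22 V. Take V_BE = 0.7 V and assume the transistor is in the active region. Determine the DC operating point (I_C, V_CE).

Thevenize the base divider: V_Th = V_CC·R_2/(R_1+R_2) = 22×15/135 = 2.44 V, R_Th = R_1‖R_2 = 13.3 kΩ.
Base-emitter loop: V_Th = I_B·R_Th + V_BE + (β+1)I_B·R_E, so I_B = (2.44 − 0.7) / (13.3 + 251×0.22) = 0.0254 mA.
I_C = β·I_B = 250×0.0254 = 6.36 mA, and I_E = (β+1)I_B = 6.39 mA.
V_CE = V_CC − I_C·R_C − I_E·R_E = 22 − 6.36×0.82 − 6.39×0.22 = 15.4 V.
V_CE = 15.4 V > 0.2 V confirms active-region operation.

I_C ≈ 6.4 mA, V_CE ≈ 15 V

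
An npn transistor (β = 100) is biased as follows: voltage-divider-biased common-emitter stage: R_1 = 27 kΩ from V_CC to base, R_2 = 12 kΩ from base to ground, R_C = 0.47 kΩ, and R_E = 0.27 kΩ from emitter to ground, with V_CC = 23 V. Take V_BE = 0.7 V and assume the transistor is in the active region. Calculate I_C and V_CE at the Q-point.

I_C ≈ 18 mA, V_CE ≈ 9.7 V

Thevenize the base divider: V_Th = V_CC·R_2/(R_1+R_2) = 23×12/39 = 7.08 V, R_Th = R_1‖R_2 = 8.31 kΩ.
Base-emitter loop: V_Th = I_B·R_Th + V_BE + (β+1)I_B·R_E, so I_B = (7.08 − 0.7) / (8.31 + 101×0.27) = 0.179 mA.
I_C = β·I_B = 100×0.179 = 17.9 mA, and I_E = (β+1)I_B = 18.1 mA.
V_CE = V_CC − I_C·R_C − I_E·R_E = 23 − 17.9×0.47 − 18.1×0.27 = 9.69 V.
V_CE = 9.69 V > 0.2 V confirms active-region operation.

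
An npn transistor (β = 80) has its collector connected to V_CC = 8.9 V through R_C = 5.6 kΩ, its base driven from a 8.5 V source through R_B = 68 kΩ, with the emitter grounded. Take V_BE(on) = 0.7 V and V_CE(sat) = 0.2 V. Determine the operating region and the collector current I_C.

Assume active: I_B = (8.5 − 0.7)/68 = 0.115 mA, giving I_C = β·I_B = 9.18 mA.
But then V_CE = 8.9 − 9.18×5.6 = -42.5 V < V_CE(sat) = 0.2 V — impossible in the active region.
So the transistor is saturated. With V_CE = 0.2 V, I_C = (V_CC − 0.2)/R_C = 8.7/5.6 = 1.55 mA.
Check: β·I_B = 9.18 mA > I_C = 1.55 mA, confirming saturation.

saturation; I_C ≈ 1.6 mA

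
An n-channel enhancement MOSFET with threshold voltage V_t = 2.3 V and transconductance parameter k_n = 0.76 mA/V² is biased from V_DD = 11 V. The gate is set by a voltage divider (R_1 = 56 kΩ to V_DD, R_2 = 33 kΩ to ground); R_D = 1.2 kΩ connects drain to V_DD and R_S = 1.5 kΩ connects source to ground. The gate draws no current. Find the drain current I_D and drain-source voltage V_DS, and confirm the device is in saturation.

V_G = V_DD·R_2/(R_1+R_2) = 11×33/89 = 4.08 V.
Assume saturation: I_D = (k_n/2)(V_GS − V_t)² with V_GS = V_G − I_D·R_S = 4.08 − 1.5·I_D.
Substituting gives 0.855·I_D² − 3.03·I_D + 1.2 = 0, with roots I_D = 0.456 or 3.09 mA.
The root I_D = 3.09 mA gives V_GS = -0.549 V ≤ V_t, so take I_D = 0.456 mA.
Then V_GS = 3.4 V and V_DS = V_DD − I_D(R_D+R_S) = 11 − 0.456×2.7 = 9.77 V.
Saturation requires V_DS ≥ V_GS − V_t = 1.1 V; 9.77 ≥ 1.1 ✓.

I_D ≈ 0.46 mA, V_DS ≈ 9.8 V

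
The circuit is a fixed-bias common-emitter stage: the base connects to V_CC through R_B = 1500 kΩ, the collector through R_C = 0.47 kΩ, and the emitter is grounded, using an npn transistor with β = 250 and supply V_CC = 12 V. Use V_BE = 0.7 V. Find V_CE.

V_CE ≈ 11 V

Base loop: V_CC = I_B·R_B + V_BE, so I_B = (12 − 0.7)/1500 kΩ = 0.00753 mA.
In the active region I_C = β·I_B = 250 × 0.00753 = 1.88 mA.
Collector loop: V_CE = V_CC − I_C·R_C = 12 − 1.88×0.47 = 11.1 V.
Since V_CE = 11.1 V > V_CE(sat) ≈ 0.2 V, the transistor is in the active region as assumed.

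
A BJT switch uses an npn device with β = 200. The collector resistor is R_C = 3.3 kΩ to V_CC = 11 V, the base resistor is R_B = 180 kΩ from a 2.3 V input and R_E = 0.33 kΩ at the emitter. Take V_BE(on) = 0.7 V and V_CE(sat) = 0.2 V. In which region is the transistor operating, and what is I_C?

active; I_C ≈ 1.3 mA

Assume active. Base-emitter loop: I_B = (V_BB − V_BE)/(R_B + (β+1)R_E) = (2.3 − 0.7)/(180 + 201×0.33) = 0.0065 mA.
I_C = β·I_B = 200×0.0065 = 1.3 mA.
V_CE = V_CC − I_C·R_C − I_E·R_E = 11 − 1.3×3.3 − 1.31×0.33 = 6.28 V > V_CE(sat), so the active-region assumption holds.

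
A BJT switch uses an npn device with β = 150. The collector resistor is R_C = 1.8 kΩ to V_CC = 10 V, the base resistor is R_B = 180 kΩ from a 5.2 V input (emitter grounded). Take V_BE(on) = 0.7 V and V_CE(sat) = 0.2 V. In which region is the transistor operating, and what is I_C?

active; I_C ≈ 3.8 mA

Assume active. Base-emitter loop: I_B = (V_BB − V_BE)/R_B = (5.2 − 0.7)/180 = 0.025 mA.
I_C = β·I_B = 150×0.025 = 3.75 mA.
V_CE = V_CC − I_C·R_C = 10 − 3.75×1.8 = 3.25 V > V_CE(sat), so the active-region assumption holds.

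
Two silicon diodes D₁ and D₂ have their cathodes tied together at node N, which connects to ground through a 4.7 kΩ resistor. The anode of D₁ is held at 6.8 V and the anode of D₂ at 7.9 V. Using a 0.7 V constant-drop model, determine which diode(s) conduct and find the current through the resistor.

Assume both conduct. Then node N would need to be at both 6.8−0.7 = 6.1 V and 7.9−0.7 = 7.2 V, which is impossible.
Assume only D₂ conducts: V_N = 7.9 − 0.7 = 7.2 V, so I_R = 7.2/4.7 = 1.53 mA.
Check D₁: its anode-to-cathode voltage is 6.8 − 7.2 = -0.4 V < 0.7 V, so it is off. The assumption is consistent.

Only D₂ conducts; I_R ≈ 1.5 mA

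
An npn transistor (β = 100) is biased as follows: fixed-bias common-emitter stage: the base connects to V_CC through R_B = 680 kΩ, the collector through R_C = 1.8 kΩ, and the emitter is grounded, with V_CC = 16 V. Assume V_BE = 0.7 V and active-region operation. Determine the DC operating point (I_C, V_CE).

I_C ≈ 2.3 mA, V_CE ≈ 12 V

Base loop: V_CC = I_B·R_B + V_BE, so I_B = (16 − 0.7)/680 kΩ = 0.0225 mA.
In the active region I_C = β·I_B = 100 × 0.0225 = 2.25 mA.
Collector loop: V_CE = V_CC − I_C·R_C = 16 − 2.25×1.8 = 11.9 V.
Since V_CE = 11.9 V > V_CE(sat) ≈ 0.2 V, the transistor is in the active region as assumed.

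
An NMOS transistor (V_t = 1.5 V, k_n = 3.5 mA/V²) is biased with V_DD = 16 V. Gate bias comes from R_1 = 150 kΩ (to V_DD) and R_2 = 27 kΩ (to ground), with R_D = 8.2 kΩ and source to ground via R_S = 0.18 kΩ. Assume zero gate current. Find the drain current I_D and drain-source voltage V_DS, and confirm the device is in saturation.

I_D ≈ 1 mA, V_DS ≈ 7.5 V

V_G = V_DD·R_2/(R_1+R_2) = 16×27/177 = 2.44 V.
Assume saturation: I_D = (k_n/2)(V_GS − V_t)² with V_GS = V_G − I_D·R_S = 2.44 − 0.18·I_D.
Substituting gives 0.0567·I_D² − 1.59·I_D + 1.55 = 0, with roots I_D = 1.01 or 27.1 mA.
The root I_D = 27.1 mA gives V_GS = -2.43 V ≤ V_t, so take I_D = 1.01 mA.
Then V_GS = 2.26 V and V_DS = V_DD − I_D(R_D+R_S) = 16 − 1.01×8.38 = 7.55 V.
Saturation requires V_DS ≥ V_GS − V_t = 0.759 V; 7.55 ≥ 0.759 ✓.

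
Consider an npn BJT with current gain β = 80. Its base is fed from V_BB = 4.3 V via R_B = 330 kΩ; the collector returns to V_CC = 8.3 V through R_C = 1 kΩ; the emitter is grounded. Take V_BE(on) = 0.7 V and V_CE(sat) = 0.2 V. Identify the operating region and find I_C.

active; I_C ≈ 0.87 mA

Assume active. Base-emitter loop: I_B = (V_BB − V_BE)/R_B = (4.3 − 0.7)/330 = 0.0109 mA.
I_C = β·I_B = 80×0.0109 = 0.873 mA.
V_CE = V_CC − I_C·R_C = 8.3 − 0.873×1 = 7.43 V > V_CE(sat), so the active-region assumption holds.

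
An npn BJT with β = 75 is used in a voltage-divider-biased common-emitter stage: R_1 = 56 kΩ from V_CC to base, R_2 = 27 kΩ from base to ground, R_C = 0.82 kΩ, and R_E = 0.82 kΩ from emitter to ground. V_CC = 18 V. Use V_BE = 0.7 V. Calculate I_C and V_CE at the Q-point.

I_C ≈ 4.8 mA, V_CE ≈ 10 V

Thevenize the base divider: V_Th = V_CC·R_2/(R_1+R_2) = 18×27/83 = 5.86 V, R_Th = R_1‖R_2 = 18.2 kΩ.
Base-emitter loop: V_Th = I_B·R_Th + V_BE + (β+1)I_B·R_E, so I_B = (5.86 − 0.7) / (18.2 + 76×0.82) = 0.064 mA.
I_C = β·I_B = 75×0.064 = 4.8 mA, and I_E = (β+1)I_B = 4.87 mA.
V_CE = V_CC − I_C·R_C − I_E·R_E = 18 − 4.8×0.82 − 4.87×0.82 = 10.1 V.
V_CE = 10.1 V > 0.2 V confirms active-region operation.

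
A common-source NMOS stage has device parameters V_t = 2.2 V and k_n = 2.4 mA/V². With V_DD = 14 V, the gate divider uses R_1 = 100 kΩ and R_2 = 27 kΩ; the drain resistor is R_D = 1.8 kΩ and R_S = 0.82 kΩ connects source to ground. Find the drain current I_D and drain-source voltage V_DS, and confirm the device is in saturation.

V_G = V_DD·R_2/(R_1+R_2) = 14×27/127 = 2.98 V.
Assume saturation: I_D = (k_n/2)(V_GS − V_t)² with V_GS = V_G − I_D·R_S = 2.98 − 0.82·I_D.
Substituting gives 0.807·I_D² − 2.53·I_D + 0.723 = 0, with roots I_D = 0.319 or 2.81 mA.
The root I_D = 2.81 mA gives V_GS = 0.669 V ≤ V_t, so take I_D = 0.319 mA.
Then V_GS = 2.72 V and V_DS = V_DD − I_D(R_D+R_S) = 14 − 0.319×2.62 = 13.2 V.
Saturation requires V_DS ≥ V_GS − V_t = 0.515 V; 13.2 ≥ 0.515 ✓.

I_D ≈ 0.32 mA, V_DS ≈ 13 V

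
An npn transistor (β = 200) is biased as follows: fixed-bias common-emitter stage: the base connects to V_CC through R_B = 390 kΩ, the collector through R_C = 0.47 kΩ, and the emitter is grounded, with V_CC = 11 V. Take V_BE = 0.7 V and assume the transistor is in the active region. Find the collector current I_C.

I_C ≈ 5.3 mA

Base loop: V_CC = I_B·R_B + V_BE, so I_B = (11 − 0.7)/390 kΩ = 0.0264 mA.
In the active region I_C = β·I_B = 200 × 0.0264 = 5.28 mA.
Collector loop: V_CE = V_CC − I_C·R_C = 11 − 5.28×0.47 = 8.52 V.
Since V_CE = 8.52 V > V_CE(sat) ≈ 0.2 V, the transistor is in the active region as assumed.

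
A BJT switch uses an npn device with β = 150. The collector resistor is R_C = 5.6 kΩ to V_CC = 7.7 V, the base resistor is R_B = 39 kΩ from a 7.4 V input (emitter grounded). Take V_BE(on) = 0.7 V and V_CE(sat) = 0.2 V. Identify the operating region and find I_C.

Assume active: I_B = (7.4 − 0.7)/39 = 0.172 mA, giving I_C = β·I_B = 25.8 mA.
But then V_CE = 7.7 − 25.8×5.6 = -137 V < V_CE(sat) = 0.2 V — impossible in the active region.
So the transistor is saturated. With V_CE = 0.2 V, I_C = (V_CC − 0.2)/R_C = 7.5/5.6 = 1.34 mA.
Check: β·I_B = 25.8 mA > I_C = 1.34 mA, confirming saturation.

saturation; I_C ≈ 1.3 mA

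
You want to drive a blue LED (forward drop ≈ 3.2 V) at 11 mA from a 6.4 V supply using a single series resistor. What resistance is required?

The resistor drops V_S − V_D = 6.4 − 3.2 = 3.2 V at 11 mA.
R = 3.2 V / 11 mA = 0.291 kΩ.

R ≈ 0.29 kΩ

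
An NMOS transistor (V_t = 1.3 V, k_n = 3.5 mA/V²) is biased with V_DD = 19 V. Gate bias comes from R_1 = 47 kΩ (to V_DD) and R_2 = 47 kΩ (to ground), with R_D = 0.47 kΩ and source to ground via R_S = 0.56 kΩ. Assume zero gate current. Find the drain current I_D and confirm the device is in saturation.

I_D ≈ 10 mA

V_G = V_DD·R_2/(R_1+R_2) = 19×47/94 = 9.5 V.
Assume saturation: I_D = (k_n/2)(V_GS − V_t)² with V_GS = V_G − I_D·R_S = 9.5 − 0.56·I_D.
Substituting gives 0.549·I_D² − 17.1·I_D + 118 = 0, with roots I_D = 10.3 or 20.8 mA.
The root I_D = 20.8 mA gives V_GS = -2.15 V ≤ V_t, so take I_D = 10.3 mA.
Then V_GS = 3.73 V and V_DS = V_DD − I_D(R_D+R_S) = 19 − 10.3×1.03 = 8.38 V.
Saturation requires V_DS ≥ V_GS − V_t = 2.43 V; 8.38 ≥ 2.43 ✓.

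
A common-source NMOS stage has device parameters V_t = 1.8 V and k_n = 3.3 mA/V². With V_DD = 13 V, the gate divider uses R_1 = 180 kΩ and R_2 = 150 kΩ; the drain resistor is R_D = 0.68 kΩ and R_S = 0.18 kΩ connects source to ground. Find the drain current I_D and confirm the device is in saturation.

I_D ≈ 9.5 mA

V_G = V_DD·R_2/(R_1+R_2) = 13×150/330 = 5.91 V.
Assume saturation: I_D = (k_n/2)(V_GS − V_t)² with V_GS = V_G − I_D·R_S = 5.91 − 0.18·I_D.
Substituting gives 0.0535·I_D² − 3.44·I_D + 27.9 = 0, with roots I_D = 9.5 or 54.9 mA.
The root I_D = 54.9 mA gives V_GS = -3.97 V ≤ V_t, so take I_D = 9.5 mA.
Then V_GS = 4.2 V and V_DS = V_DD − I_D(R_D+R_S) = 13 − 9.5×0.86 = 4.83 V.
Saturation requires V_DS ≥ V_GS − V_t = 2.4 V; 4.83 ≥ 2.4 ✓.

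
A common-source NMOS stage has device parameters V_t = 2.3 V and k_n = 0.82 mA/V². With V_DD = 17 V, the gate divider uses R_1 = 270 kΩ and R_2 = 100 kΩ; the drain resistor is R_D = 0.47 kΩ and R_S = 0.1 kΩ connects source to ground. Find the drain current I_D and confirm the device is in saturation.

V_G = V_DD·R_2/(R_1+R_2) = 17×100/370 = 4.59 V.
Assume saturation: I_D = (k_n/2)(V_GS − V_t)² with V_GS = V_G − I_D·R_S = 4.59 − 0.1·I_D.
Substituting gives 0.0041·I_D² − 1.19·I_D + 2.16 = 0, with roots I_D = 1.83 or 288 mA.
The root I_D = 288 mA gives V_GS = -24.2 V ≤ V_t, so take I_D = 1.83 mA.
Then V_GS = 4.41 V and V_DS = V_DD − I_D(R_D+R_S) = 17 − 1.83×0.57 = 16 V.
Saturation requires V_DS ≥ V_GS − V_t = 2.11 V; 16 ≥ 2.11 ✓.

I_D ≈ 1.8 mA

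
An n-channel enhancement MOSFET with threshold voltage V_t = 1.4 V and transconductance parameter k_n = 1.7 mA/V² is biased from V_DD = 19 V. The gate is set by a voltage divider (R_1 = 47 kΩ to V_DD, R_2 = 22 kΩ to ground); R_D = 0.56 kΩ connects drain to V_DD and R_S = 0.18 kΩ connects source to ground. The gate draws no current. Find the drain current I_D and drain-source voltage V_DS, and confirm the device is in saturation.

V_G = V_DD·R_2/(R_1+R_2) = 19×22/69 = 6.06 V.
Assume saturation: I_D = (k_n/2)(V_GS − V_t)² with V_GS = V_G − I_D·R_S = 6.06 − 0.18·I_D.
Substituting gives 0.0275·I_D² − 2.43·I_D + 18.4 = 0, with roots I_D = 8.41 or 79.7 mA.
The root I_D = 79.7 mA gives V_GS = -8.28 V ≤ V_t, so take I_D = 8.41 mA.
Then V_GS = 4.54 V and V_DS = V_DD − I_D(R_D+R_S) = 19 − 8.41×0.74 = 12.8 V.
Saturation requires V_DS ≥ V_GS − V_t = 3.14 V; 12.8 ≥ 3.14 ✓.

I_D ≈ 8.4 mA, V_DS ≈ 13 V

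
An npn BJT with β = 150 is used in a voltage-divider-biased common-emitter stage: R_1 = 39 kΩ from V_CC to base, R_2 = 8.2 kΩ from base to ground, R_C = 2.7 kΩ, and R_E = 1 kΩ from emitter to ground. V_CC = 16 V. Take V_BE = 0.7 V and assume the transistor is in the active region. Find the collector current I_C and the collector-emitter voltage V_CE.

Thevenize the base divider: V_Th = V_CC·R_2/(R_1+R_2) = 16×8.2/47.2 = 2.78 V, R_Th = R_1‖R_2 = 6.78 kΩ.
Base-emitter loop: V_Th = I_B·R_Th + V_BE + (β+1)I_B·R_E, so I_B = (2.78 − 0.7) / (6.78 + 151×1) = 0.0132 mA.
I_C = β·I_B = 150×0.0132 = 1.98 mA, and I_E = (β+1)I_B = 1.99 mA.
V_CE = V_CC − I_C·R_C − I_E·R_E = 16 − 1.98×2.7 − 1.99×1 = 8.67 V.
V_CE = 8.67 V > 0.2 V confirms active-region operation.

I_C ≈ 2 mA, V_CE ≈ 8.7 V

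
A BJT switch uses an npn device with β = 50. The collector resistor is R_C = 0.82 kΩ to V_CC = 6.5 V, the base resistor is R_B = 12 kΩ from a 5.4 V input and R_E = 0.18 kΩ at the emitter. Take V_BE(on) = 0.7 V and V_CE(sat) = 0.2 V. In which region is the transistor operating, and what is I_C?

Assume active: I_B = (5.4 − 0.7)/(12 + 51×0.18) = 0.222 mA, I_C = β·I_B = 11.1 mA.
Then V_CE = 6.5 − 11.1×0.82 − 11.3×0.18 = -4.64 V < 0.2 V — the active assumption fails.
Re-solve with V_CE = 0.2 V. KCL at the emitter: V_E/R_E = (V_BB−0.7−V_E)/R_B + (V_CC−0.2−V_E)/R_C, giving V_E = 1.18 V.
I_C = (V_CC − 0.2 − V_E)/R_C = (6.3 − 1.18)/0.82 = 6.25 mA.
Check: I_B = (4.7 − 1.18)/12 = 0.294 mA, and β·I_B = 14.7 mA > I_C, confirming saturation.

saturation; I_C ≈ 6.2 mA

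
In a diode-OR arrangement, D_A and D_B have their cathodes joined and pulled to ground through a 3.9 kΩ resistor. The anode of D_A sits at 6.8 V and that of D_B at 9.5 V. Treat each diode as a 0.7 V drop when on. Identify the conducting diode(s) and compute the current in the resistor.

Assume both conduct. Then node N would need to be at both 6.8−0.7 = 6.1 V and 9.5−0.7 = 8.8 V, which is impossible.
Assume only D_B conducts: V_N = 9.5 − 0.7 = 8.8 V, so I_R = 8.8/3.9 = 2.26 mA.
Check D_A: its anode-to-cathode voltage is 6.8 − 8.8 = -2 V < 0.7 V, so it is off. The assumption is consistent.

Only D_B conducts; I_R ≈ 2.3 mA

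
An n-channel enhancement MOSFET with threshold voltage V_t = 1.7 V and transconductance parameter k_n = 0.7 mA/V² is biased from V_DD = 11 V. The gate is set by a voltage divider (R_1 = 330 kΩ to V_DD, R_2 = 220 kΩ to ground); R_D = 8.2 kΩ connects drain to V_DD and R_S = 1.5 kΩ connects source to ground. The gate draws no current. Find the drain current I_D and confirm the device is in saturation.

I_D ≈ 0.8 mA

V_G = V_DD·R_2/(R_1+R_2) = 11×220/550 = 4.4 V.
Assume saturation: I_D = (k_n/2)(V_GS − V_t)² with V_GS = V_G − I_D·R_S = 4.4 − 1.5·I_D.
Substituting gives 0.787·I_D² − 3.83·I_D + 2.55 = 0, with roots I_D = 0.795 or 4.07 mA.
The root I_D = 4.07 mA gives V_GS = -1.71 V ≤ V_t, so take I_D = 0.795 mA.
Then V_GS = 3.21 V and V_DS = V_DD − I_D(R_D+R_S) = 11 − 0.795×9.7 = 3.29 V.
Saturation requires V_DS ≥ V_GS − V_t = 1.51 V; 3.29 ≥ 1.51 ✓.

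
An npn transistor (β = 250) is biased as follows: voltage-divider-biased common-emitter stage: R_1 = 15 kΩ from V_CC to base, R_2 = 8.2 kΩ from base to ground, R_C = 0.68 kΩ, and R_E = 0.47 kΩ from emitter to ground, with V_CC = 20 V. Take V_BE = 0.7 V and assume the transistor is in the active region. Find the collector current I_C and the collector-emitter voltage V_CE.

I_C ≈ 13 mA, V_CE ≈ 5.1 V

Thevenize the base divider: V_Th = V_CC·R_2/(R_1+R_2) = 20×8.2/23.2 = 7.07 V, R_Th = R_1‖R_2 = 5.3 kΩ.
Base-emitter loop: V_Th = I_B·R_Th + V_BE + (β+1)I_B·R_E, so I_B = (7.07 − 0.7) / (5.3 + 251×0.47) = 0.0517 mA.
I_C = β·I_B = 250×0.0517 = 12.9 mA, and I_E = (β+1)I_B = 13 mA.
V_CE = V_CC − I_C·R_C − I_E·R_E = 20 − 12.9×0.68 − 13×0.47 = 5.12 V.
V_CE = 5.12 V > 0.2 V confirms active-region operation.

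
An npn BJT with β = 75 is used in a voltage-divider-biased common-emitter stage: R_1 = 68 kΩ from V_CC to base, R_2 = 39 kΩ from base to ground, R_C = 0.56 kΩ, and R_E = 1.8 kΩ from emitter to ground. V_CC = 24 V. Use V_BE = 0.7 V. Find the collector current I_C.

Thevenize the base divider: V_Th = V_CC·R_2/(R_1+R_2) = 24×39/107 = 8.75 V, R_Th = R_1‖R_2 = 24.8 kΩ.
Base-emitter loop: V_Th = I_B·R_Th + V_BE + (β+1)I_B·R_E, so I_B = (8.75 − 0.7) / (24.8 + 76×1.8) = 0.0498 mA.
I_C = β·I_B = 75×0.0498 = 3.74 mA, and I_E = (β+1)I_B = 3.79 mA.
V_CE = V_CC − I_C·R_C − I_E·R_E = 24 − 3.74×0.56 − 3.79×1.8 = 15.1 V.
V_CE = 15.1 V > 0.2 V confirms active-region operation.

I_C ≈ 3.7 mA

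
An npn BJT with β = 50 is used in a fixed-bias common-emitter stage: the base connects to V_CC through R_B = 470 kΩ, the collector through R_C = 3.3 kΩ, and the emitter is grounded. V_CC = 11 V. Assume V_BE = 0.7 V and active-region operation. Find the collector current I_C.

Base loop: V_CC = I_B·R_B + V_BE, so I_B = (11 − 0.7)/470 kΩ = 0.0219 mA.
In the active region I_C = β·I_B = 50 × 0.0219 = 1.1 mA.
Collector loop: V_CE = V_CC − I_C·R_C = 11 − 1.1×3.3 = 7.38 V.
Since V_CE = 7.38 V > V_CE(sat) ≈ 0.2 V, the transistor is in the active region as assumed.

I_C ≈ 1.1 mA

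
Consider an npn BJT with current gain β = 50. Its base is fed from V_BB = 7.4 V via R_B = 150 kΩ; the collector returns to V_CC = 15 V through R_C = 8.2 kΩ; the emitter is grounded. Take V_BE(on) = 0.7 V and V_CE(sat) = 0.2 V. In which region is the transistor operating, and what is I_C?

Assume active: I_B = (7.4 − 0.7)/150 = 0.0447 mA, giving I_C = β·I_B = 2.23 mA.
But then V_CE = 15 − 2.23×8.2 = -3.31 V < V_CE(sat) = 0.2 V — impossible in the active region.
So the transistor is saturated. With V_CE = 0.2 V, I_C = (V_CC − 0.2)/R_C = 14.8/8.2 = 1.8 mA.
Check: β·I_B = 2.23 mA > I_C = 1.8 mA, confirming saturation.

saturation; I_C ≈ 1.8 mA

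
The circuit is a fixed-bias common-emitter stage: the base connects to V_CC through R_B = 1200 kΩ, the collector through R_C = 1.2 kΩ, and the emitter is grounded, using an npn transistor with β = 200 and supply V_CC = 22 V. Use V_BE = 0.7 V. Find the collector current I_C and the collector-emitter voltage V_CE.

I_C ≈ 3.6 mA, V_CE ≈ 18 V

Base loop: V_CC = I_B·R_B + V_BE, so I_B = (22 − 0.7)/1200 kΩ = 0.0178 mA.
In the active region I_C = β·I_B = 200 × 0.0178 = 3.55 mA.
Collector loop: V_CE = V_CC − I_C·R_C = 22 − 3.55×1.2 = 17.7 V.
Since V_CE = 17.7 V > V_CE(sat) ≈ 0.2 V, the transistor is in the active region as assumed.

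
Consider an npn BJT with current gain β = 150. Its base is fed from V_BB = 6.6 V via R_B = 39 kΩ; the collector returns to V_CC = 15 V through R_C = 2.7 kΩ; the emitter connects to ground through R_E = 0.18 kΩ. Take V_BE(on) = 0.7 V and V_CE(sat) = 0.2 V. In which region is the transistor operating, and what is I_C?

Assume active: I_B = (6.6 − 0.7)/(39 + 151×0.18) = 0.0892 mA, I_C = β·I_B = 13.4 mA.
Then V_CE = 15 − 13.4×2.7 − 13.5×0.18 = -23.5 V < 0.2 V — the active assumption fails.
Re-solve with V_CE = 0.2 V. KCL at the emitter: V_E/R_E = (V_BB−0.7−V_E)/R_B + (V_CC−0.2−V_E)/R_C, giving V_E = 0.946 V.
I_C = (V_CC − 0.2 − V_E)/R_C = (14.8 − 0.946)/2.7 = 5.13 mA.
Check: I_B = (5.9 − 0.946)/39 = 0.127 mA, and β·I_B = 19.1 mA > I_C, confirming saturation.

saturation; I_C ≈ 5.1 mA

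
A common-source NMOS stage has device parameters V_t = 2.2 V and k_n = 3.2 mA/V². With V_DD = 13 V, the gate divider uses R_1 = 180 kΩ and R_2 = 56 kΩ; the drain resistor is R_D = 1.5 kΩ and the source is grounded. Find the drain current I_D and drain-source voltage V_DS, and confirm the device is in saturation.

I_D ≈ 1.3 mA, V_DS ≈ 11 V

V_G = V_DD·R_2/(R_1+R_2) = 13×56/236 = 3.08 V. With the source grounded, V_GS = V_G = 3.08 V.
Assume saturation: I_D = (k_n/2)(V_GS − V_t)² = (3.2/2)×(3.08 − 2.2)² = 1.6×0.885² = 1.25 mA.
V_DS = V_DD − I_D·R_D = 13 − 1.25×1.5 = 11.1 V.
Saturation requires V_DS ≥ V_GS − V_t = 0.885 V; 11.1 ≥ 0.885 ✓.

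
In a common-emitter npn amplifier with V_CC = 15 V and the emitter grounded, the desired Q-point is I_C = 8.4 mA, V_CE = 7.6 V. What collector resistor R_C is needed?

Collector loop: V_CC = I_C·R_C + V_CE.
R_C = (V_CC − V_CE)/I_C = (15 − 7.6)/8.4 = 0.881 kΩ.

R_C ≈ 0.88 kΩ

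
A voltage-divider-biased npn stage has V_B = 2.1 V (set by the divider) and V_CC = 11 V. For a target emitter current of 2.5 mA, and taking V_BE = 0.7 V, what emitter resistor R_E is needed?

R_E ≈ 0.56 kΩ

V_E = V_B − V_BE = 2.1 − 0.7 = 1.4 V.
R_E = V_E / I_E = 1.4 / 2.5 = 0.56 kΩ.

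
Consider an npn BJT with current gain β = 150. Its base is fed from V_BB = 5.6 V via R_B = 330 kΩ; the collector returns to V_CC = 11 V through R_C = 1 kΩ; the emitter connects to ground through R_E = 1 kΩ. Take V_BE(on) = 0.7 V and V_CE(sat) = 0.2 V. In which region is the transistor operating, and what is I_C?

Assume active. Base-emitter loop: I_B = (V_BB − V_BE)/(R_B + (β+1)R_E) = (5.6 − 0.7)/(330 + 151×1) = 0.0102 mA.
I_C = β·I_B = 150×0.0102 = 1.53 mA.
V_CE = V_CC − I_C·R_C − I_E·R_E = 11 − 1.53×1 − 1.54×1 = 7.93 V > V_CE(sat), so the active-region assumption holds.

active; I_C ≈ 1.5 mA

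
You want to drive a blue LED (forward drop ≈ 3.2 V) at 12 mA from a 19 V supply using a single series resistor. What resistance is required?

The resistor drops V_S − V_D = 19 − 3.2 = 15.8 V at 12 mA.
R = 15.8 V / 12 mA = 1.32 kΩ.

R ≈ 1.3 kΩ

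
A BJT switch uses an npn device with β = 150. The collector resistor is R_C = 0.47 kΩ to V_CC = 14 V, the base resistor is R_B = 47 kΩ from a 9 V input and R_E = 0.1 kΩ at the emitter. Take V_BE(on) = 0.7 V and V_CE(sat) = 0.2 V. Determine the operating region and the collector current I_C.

Assume active. Base-emitter loop: I_B = (V_BB − V_BE)/(R_B + (β+1)R_E) = (9 − 0.7)/(47 + 151×0.1) = 0.134 mA.
I_C = β·I_B = 150×0.134 = 20 mA.
V_CE = V_CC − I_C·R_C − I_E·R_E = 14 − 20×0.47 − 20.2×0.1 = 2.56 V > V_CE(sat), so the active-region assumption holds.

active; I_C ≈ 20 mA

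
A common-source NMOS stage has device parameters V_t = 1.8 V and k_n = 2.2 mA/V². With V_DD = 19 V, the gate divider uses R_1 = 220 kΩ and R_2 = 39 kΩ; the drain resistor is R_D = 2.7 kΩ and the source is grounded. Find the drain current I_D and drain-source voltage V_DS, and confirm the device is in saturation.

I_D ≈ 1.2 mA, V_DS ≈ 16 V

V_G = V_DD·R_2/(R_1+R_2) = 19×39/259 = 2.86 V. With the source grounded, V_GS = V_G = 2.86 V.
Assume saturation: I_D = (k_n/2)(V_GS − V_t)² = (2.2/2)×(2.86 − 1.8)² = 1.1×1.06² = 1.24 mA.
V_DS = V_DD − I_D·R_D = 19 − 1.24×2.7 = 15.7 V.
Saturation requires V_DS ≥ V_GS − V_t = 1.06 V; 15.7 ≥ 1.06 ✓.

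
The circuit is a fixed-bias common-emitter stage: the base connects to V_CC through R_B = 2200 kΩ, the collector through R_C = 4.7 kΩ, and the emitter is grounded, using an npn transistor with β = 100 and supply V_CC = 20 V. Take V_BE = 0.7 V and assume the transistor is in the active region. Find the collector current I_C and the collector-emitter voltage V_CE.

I_C ≈ 0.88 mA, V_CE ≈ 16 V

Base loop: V_CC = I_B·R_B + V_BE, so I_B = (20 − 0.7)/2200 kΩ = 0.00877 mA.
In the active region I_C = β·I_B = 100 × 0.00877 = 0.877 mA.
Collector loop: V_CE = V_CC − I_C·R_C = 20 − 0.877×4.7 = 15.9 V.
Since V_CE = 15.9 V > V_CE(sat) ≈ 0.2 V, the transistor is in the active region as assumed.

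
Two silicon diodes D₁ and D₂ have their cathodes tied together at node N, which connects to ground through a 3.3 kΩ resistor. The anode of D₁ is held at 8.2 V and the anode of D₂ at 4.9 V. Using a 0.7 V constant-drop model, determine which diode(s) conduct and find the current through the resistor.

Assume both conduct. Then node N would need to be at both 8.2−0.7 = 7.5 V and 4.9−0.7 = 4.2 V, which is impossible.
Assume only D₁ conducts: V_N = 8.2 − 0.7 = 7.5 V, so I_R = 7.5/3.3 = 2.27 mA.
Check D₂: its anode-to-cathode voltage is 4.9 − 7.5 = -2.6 V < 0.7 V, so it is off. The assumption is consistent.

Only D₁ conducts; I_R ≈ 2.3 mA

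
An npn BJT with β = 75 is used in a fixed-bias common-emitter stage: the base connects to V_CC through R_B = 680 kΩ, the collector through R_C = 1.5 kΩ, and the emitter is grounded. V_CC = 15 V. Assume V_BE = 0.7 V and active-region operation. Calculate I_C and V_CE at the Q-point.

Base loop: V_CC = I_B·R_B + V_BE, so I_B = (15 − 0.7)/680 kΩ = 0.021 mA.
In the active region I_C = β·I_B = 75 × 0.021 = 1.58 mA.
Collector loop: V_CE = V_CC − I_C·R_C = 15 − 1.58×1.5 = 12.6 V.
Since V_CE = 12.6 V > V_CE(sat) ≈ 0.2 V, the transistor is in the active region as assumed.

I_C ≈ 1.6 mA, V_CE ≈ 13 V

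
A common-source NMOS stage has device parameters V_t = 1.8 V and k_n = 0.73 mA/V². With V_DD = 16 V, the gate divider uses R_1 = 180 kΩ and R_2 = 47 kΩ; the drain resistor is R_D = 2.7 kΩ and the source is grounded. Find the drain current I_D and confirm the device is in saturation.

V_G = V_DD·R_2/(R_1+R_2) = 16×47/227 = 3.31 V. With the source grounded, V_GS = V_G = 3.31 V.
Assume saturation: I_D = (k_n/2)(V_GS − V_t)² = (0.73/2)×(3.31 − 1.8)² = 0.365×1.51² = 0.835 mA.
V_DS = V_DD − I_D·R_D = 16 − 0.835×2.7 = 13.7 V.
Saturation requires V_DS ≥ V_GS − V_t = 1.51 V; 13.7 ≥ 1.51 ✓.

I_D ≈ 0.84 mA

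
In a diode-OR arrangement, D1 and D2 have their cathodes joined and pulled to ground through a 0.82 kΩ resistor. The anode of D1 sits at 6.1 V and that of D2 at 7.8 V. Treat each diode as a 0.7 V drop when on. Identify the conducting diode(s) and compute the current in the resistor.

Assume both conduct. Then node N would need to be at both 6.1−0.7 = 5.4 V and 7.8−0.7 = 7.1 V, which is impossible.
Assume only D2 conducts: V_N = 7.8 − 0.7 = 7.1 V, so I_R = 7.1/0.82 = 8.66 mA.
Check D1: its anode-to-cathode voltage is 6.1 − 7.1 = -1 V < 0.7 V, so it is off. The assumption is consistent.

Only D2 conducts; I_R ≈ 8.7 mA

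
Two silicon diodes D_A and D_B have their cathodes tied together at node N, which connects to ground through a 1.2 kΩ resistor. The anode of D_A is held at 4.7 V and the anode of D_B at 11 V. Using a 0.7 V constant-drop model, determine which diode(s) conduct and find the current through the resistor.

Only D_B conducts; I_R ≈ 8.6 mA

Assume both conduct. Then node N would need to be at both 4.7−0.7 = 4 V and 11−0.7 = 10.3 V, which is impossible.
Assume only D_B conducts: V_N = 11 − 0.7 = 10.3 V, so I_R = 10.3/1.2 = 8.58 mA.
Check D_A: its anode-to-cathode voltage is 4.7 − 10.3 = -5.6 V < 0.7 V, so it is off. The assumption is consistent.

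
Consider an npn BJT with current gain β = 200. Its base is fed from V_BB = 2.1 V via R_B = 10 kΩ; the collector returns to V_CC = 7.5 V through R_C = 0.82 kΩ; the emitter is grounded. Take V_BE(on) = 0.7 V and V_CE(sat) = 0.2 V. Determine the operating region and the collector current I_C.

Assume active: I_B = (2.1 − 0.7)/10 = 0.14 mA, giving I_C = β·I_B = 28 mA.
But then V_CE = 7.5 − 28×0.82 = -15.5 V < V_CE(sat) = 0.2 V — impossible in the active region.
So the transistor is saturated. With V_CE = 0.2 V, I_C = (V_CC − 0.2)/R_C = 7.3/0.82 = 8.9 mA.
Check: β·I_B = 28 mA > I_C = 8.9 mA, confirming saturation.

saturation; I_C ≈ 8.9 mA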